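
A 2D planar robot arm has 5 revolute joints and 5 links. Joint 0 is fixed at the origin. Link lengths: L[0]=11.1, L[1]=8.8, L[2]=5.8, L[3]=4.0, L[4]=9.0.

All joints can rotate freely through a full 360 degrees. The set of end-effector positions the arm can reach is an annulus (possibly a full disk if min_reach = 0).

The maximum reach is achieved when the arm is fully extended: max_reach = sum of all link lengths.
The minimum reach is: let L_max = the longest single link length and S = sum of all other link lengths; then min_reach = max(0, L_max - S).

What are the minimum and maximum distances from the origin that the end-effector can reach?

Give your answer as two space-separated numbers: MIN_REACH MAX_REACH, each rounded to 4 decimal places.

Link lengths: [11.1, 8.8, 5.8, 4.0, 9.0]
max_reach = 11.1 + 8.8 + 5.8 + 4 + 9 = 38.7
L_max = max([11.1, 8.8, 5.8, 4.0, 9.0]) = 11.1
S (sum of others) = 38.7 - 11.1 = 27.6
min_reach = max(0, 11.1 - 27.6) = max(0, -16.5) = 0

Answer: 0.0000 38.7000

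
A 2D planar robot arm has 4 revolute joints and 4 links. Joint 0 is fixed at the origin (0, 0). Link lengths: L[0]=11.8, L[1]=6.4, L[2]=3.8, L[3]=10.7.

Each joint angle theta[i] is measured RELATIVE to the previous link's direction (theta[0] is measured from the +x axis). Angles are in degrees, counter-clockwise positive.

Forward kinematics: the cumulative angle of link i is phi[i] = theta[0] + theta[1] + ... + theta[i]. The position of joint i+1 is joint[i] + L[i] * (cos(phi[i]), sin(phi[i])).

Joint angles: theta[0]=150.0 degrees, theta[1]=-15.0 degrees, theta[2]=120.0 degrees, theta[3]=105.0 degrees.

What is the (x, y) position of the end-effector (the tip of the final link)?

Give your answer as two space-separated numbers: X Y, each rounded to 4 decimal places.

joint[0] = (0.0000, 0.0000)  (base)
link 0: phi[0] = 150 = 150 deg
  cos(150 deg) = -0.8660, sin(150 deg) = 0.5000
  joint[1] = (0.0000, 0.0000) + 11.8 * (-0.8660, 0.5000) = (0.0000 + -10.2191, 0.0000 + 5.9000) = (-10.2191, 5.9000)
link 1: phi[1] = 150 + -15 = 135 deg
  cos(135 deg) = -0.7071, sin(135 deg) = 0.7071
  joint[2] = (-10.2191, 5.9000) + 6.4 * (-0.7071, 0.7071) = (-10.2191 + -4.5255, 5.9000 + 4.5255) = (-14.7446, 10.4255)
link 2: phi[2] = 150 + -15 + 120 = 255 deg
  cos(255 deg) = -0.2588, sin(255 deg) = -0.9659
  joint[3] = (-14.7446, 10.4255) + 3.8 * (-0.2588, -0.9659) = (-14.7446 + -0.9835, 10.4255 + -3.6705) = (-15.7281, 6.7550)
link 3: phi[3] = 150 + -15 + 120 + 105 = 360 deg
  cos(360 deg) = 1.0000, sin(360 deg) = -0.0000
  joint[4] = (-15.7281, 6.7550) + 10.7 * (1.0000, -0.0000) = (-15.7281 + 10.7000, 6.7550 + -0.0000) = (-5.0281, 6.7550)
End effector: (-5.0281, 6.7550)

Answer: -5.0281 6.7550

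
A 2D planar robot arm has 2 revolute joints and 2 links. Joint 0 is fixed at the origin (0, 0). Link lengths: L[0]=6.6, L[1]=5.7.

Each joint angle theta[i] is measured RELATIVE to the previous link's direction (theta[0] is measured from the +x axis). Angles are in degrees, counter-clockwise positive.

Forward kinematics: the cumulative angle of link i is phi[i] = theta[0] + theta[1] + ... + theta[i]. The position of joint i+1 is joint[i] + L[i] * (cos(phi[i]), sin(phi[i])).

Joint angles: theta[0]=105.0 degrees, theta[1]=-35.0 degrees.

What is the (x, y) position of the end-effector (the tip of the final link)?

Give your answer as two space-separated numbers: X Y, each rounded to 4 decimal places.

Answer: 0.2413 11.7314

Derivation:
joint[0] = (0.0000, 0.0000)  (base)
link 0: phi[0] = 105 = 105 deg
  cos(105 deg) = -0.2588, sin(105 deg) = 0.9659
  joint[1] = (0.0000, 0.0000) + 6.6 * (-0.2588, 0.9659) = (0.0000 + -1.7082, 0.0000 + 6.3751) = (-1.7082, 6.3751)
link 1: phi[1] = 105 + -35 = 70 deg
  cos(70 deg) = 0.3420, sin(70 deg) = 0.9397
  joint[2] = (-1.7082, 6.3751) + 5.7 * (0.3420, 0.9397) = (-1.7082 + 1.9495, 6.3751 + 5.3562) = (0.2413, 11.7314)
End effector: (0.2413, 11.7314)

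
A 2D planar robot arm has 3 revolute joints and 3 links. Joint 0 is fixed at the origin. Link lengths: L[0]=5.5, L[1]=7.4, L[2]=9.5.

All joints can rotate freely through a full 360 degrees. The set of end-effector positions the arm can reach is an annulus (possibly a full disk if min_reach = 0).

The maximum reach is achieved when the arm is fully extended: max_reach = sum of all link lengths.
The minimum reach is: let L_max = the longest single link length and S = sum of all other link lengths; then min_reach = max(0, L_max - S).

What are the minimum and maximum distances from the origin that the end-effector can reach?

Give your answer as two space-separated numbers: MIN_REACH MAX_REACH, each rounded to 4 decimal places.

Link lengths: [5.5, 7.4, 9.5]
max_reach = 5.5 + 7.4 + 9.5 = 22.4
L_max = max([5.5, 7.4, 9.5]) = 9.5
S (sum of others) = 22.4 - 9.5 = 12.9
min_reach = max(0, 9.5 - 12.9) = max(0, -3.4) = 0

Answer: 0.0000 22.4000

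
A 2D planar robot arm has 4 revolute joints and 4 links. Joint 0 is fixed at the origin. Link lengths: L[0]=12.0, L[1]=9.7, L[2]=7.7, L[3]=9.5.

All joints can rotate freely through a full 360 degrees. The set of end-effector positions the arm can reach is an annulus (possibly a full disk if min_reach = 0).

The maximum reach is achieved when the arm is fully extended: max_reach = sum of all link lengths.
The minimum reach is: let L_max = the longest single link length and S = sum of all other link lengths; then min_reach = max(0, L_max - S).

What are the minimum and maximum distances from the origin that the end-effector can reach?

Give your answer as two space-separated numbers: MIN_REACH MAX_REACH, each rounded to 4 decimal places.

Answer: 0.0000 38.9000

Derivation:
Link lengths: [12.0, 9.7, 7.7, 9.5]
max_reach = 12 + 9.7 + 7.7 + 9.5 = 38.9
L_max = max([12.0, 9.7, 7.7, 9.5]) = 12
S (sum of others) = 38.9 - 12 = 26.9
min_reach = max(0, 12 - 26.9) = max(0, -14.9) = 0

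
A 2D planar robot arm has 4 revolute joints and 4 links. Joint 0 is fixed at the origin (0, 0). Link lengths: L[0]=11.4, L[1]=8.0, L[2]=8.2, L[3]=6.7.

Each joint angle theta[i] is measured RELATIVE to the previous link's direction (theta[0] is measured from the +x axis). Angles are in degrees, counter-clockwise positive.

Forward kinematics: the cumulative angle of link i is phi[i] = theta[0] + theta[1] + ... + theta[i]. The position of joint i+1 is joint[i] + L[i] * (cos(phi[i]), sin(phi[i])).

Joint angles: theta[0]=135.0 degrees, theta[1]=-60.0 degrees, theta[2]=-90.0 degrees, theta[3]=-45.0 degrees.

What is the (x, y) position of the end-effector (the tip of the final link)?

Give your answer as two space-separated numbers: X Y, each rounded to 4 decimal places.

Answer: 5.2801 7.8637

Derivation:
joint[0] = (0.0000, 0.0000)  (base)
link 0: phi[0] = 135 = 135 deg
  cos(135 deg) = -0.7071, sin(135 deg) = 0.7071
  joint[1] = (0.0000, 0.0000) + 11.4 * (-0.7071, 0.7071) = (0.0000 + -8.0610, 0.0000 + 8.0610) = (-8.0610, 8.0610)
link 1: phi[1] = 135 + -60 = 75 deg
  cos(75 deg) = 0.2588, sin(75 deg) = 0.9659
  joint[2] = (-8.0610, 8.0610) + 8 * (0.2588, 0.9659) = (-8.0610 + 2.0706, 8.0610 + 7.7274) = (-5.9905, 15.7884)
link 2: phi[2] = 135 + -60 + -90 = -15 deg
  cos(-15 deg) = 0.9659, sin(-15 deg) = -0.2588
  joint[3] = (-5.9905, 15.7884) + 8.2 * (0.9659, -0.2588) = (-5.9905 + 7.9206, 15.7884 + -2.1223) = (1.9301, 13.6661)
link 3: phi[3] = 135 + -60 + -90 + -45 = -60 deg
  cos(-60 deg) = 0.5000, sin(-60 deg) = -0.8660
  joint[4] = (1.9301, 13.6661) + 6.7 * (0.5000, -0.8660) = (1.9301 + 3.3500, 13.6661 + -5.8024) = (5.2801, 7.8637)
End effector: (5.2801, 7.8637)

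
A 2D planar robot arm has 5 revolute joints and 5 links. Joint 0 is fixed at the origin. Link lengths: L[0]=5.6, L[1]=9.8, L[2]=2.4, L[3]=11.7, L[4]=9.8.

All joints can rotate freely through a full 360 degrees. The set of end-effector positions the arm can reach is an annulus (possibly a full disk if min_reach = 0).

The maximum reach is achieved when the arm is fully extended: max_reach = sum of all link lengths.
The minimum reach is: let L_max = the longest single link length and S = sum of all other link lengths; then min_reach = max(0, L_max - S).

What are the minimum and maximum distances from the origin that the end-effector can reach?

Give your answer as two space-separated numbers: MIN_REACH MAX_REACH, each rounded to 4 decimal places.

Answer: 0.0000 39.3000

Derivation:
Link lengths: [5.6, 9.8, 2.4, 11.7, 9.8]
max_reach = 5.6 + 9.8 + 2.4 + 11.7 + 9.8 = 39.3
L_max = max([5.6, 9.8, 2.4, 11.7, 9.8]) = 11.7
S (sum of others) = 39.3 - 11.7 = 27.6
min_reach = max(0, 11.7 - 27.6) = max(0, -15.9) = 0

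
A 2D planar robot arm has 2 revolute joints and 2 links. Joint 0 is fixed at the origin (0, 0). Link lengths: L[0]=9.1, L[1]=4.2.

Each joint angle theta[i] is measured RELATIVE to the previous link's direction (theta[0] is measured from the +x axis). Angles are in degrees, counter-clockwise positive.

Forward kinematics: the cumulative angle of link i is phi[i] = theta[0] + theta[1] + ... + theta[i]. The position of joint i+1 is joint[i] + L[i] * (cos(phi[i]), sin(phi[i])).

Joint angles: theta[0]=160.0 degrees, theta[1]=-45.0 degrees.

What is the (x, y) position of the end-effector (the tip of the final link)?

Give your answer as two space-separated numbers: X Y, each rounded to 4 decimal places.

Answer: -10.3262 6.9189

Derivation:
joint[0] = (0.0000, 0.0000)  (base)
link 0: phi[0] = 160 = 160 deg
  cos(160 deg) = -0.9397, sin(160 deg) = 0.3420
  joint[1] = (0.0000, 0.0000) + 9.1 * (-0.9397, 0.3420) = (0.0000 + -8.5512, 0.0000 + 3.1124) = (-8.5512, 3.1124)
link 1: phi[1] = 160 + -45 = 115 deg
  cos(115 deg) = -0.4226, sin(115 deg) = 0.9063
  joint[2] = (-8.5512, 3.1124) + 4.2 * (-0.4226, 0.9063) = (-8.5512 + -1.7750, 3.1124 + 3.8065) = (-10.3262, 6.9189)
End effector: (-10.3262, 6.9189)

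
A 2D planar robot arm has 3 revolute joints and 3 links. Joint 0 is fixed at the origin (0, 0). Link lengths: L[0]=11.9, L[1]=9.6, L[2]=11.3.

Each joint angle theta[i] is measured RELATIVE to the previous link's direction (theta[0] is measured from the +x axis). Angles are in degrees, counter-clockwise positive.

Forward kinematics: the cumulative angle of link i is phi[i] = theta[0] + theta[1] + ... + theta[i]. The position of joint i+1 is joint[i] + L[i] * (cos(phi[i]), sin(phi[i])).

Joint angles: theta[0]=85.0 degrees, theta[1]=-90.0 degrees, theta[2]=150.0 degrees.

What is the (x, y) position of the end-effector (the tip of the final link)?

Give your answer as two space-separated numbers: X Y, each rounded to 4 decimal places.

joint[0] = (0.0000, 0.0000)  (base)
link 0: phi[0] = 85 = 85 deg
  cos(85 deg) = 0.0872, sin(85 deg) = 0.9962
  joint[1] = (0.0000, 0.0000) + 11.9 * (0.0872, 0.9962) = (0.0000 + 1.0372, 0.0000 + 11.8547) = (1.0372, 11.8547)
link 1: phi[1] = 85 + -90 = -5 deg
  cos(-5 deg) = 0.9962, sin(-5 deg) = -0.0872
  joint[2] = (1.0372, 11.8547) + 9.6 * (0.9962, -0.0872) = (1.0372 + 9.5635, 11.8547 + -0.8367) = (10.6006, 11.0180)
link 2: phi[2] = 85 + -90 + 150 = 145 deg
  cos(145 deg) = -0.8192, sin(145 deg) = 0.5736
  joint[3] = (10.6006, 11.0180) + 11.3 * (-0.8192, 0.5736) = (10.6006 + -9.2564, 11.0180 + 6.4814) = (1.3442, 17.4994)
End effector: (1.3442, 17.4994)

Answer: 1.3442 17.4994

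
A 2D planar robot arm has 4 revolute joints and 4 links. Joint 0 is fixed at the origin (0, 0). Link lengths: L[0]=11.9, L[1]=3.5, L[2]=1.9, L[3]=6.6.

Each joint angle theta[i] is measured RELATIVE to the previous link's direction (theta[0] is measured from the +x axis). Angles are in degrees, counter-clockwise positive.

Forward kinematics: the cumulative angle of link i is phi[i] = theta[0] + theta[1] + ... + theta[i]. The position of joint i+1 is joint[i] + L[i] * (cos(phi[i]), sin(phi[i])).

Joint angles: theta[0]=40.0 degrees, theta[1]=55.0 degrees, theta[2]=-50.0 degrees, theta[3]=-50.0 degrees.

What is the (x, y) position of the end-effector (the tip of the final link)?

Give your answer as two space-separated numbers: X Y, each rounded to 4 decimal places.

Answer: 16.7293 11.9041

Derivation:
joint[0] = (0.0000, 0.0000)  (base)
link 0: phi[0] = 40 = 40 deg
  cos(40 deg) = 0.7660, sin(40 deg) = 0.6428
  joint[1] = (0.0000, 0.0000) + 11.9 * (0.7660, 0.6428) = (0.0000 + 9.1159, 0.0000 + 7.6492) = (9.1159, 7.6492)
link 1: phi[1] = 40 + 55 = 95 deg
  cos(95 deg) = -0.0872, sin(95 deg) = 0.9962
  joint[2] = (9.1159, 7.6492) + 3.5 * (-0.0872, 0.9962) = (9.1159 + -0.3050, 7.6492 + 3.4867) = (8.8109, 11.1359)
link 2: phi[2] = 40 + 55 + -50 = 45 deg
  cos(45 deg) = 0.7071, sin(45 deg) = 0.7071
  joint[3] = (8.8109, 11.1359) + 1.9 * (0.7071, 0.7071) = (8.8109 + 1.3435, 11.1359 + 1.3435) = (10.1544, 12.4794)
link 3: phi[3] = 40 + 55 + -50 + -50 = -5 deg
  cos(-5 deg) = 0.9962, sin(-5 deg) = -0.0872
  joint[4] = (10.1544, 12.4794) + 6.6 * (0.9962, -0.0872) = (10.1544 + 6.5749, 12.4794 + -0.5752) = (16.7293, 11.9041)
End effector: (16.7293, 11.9041)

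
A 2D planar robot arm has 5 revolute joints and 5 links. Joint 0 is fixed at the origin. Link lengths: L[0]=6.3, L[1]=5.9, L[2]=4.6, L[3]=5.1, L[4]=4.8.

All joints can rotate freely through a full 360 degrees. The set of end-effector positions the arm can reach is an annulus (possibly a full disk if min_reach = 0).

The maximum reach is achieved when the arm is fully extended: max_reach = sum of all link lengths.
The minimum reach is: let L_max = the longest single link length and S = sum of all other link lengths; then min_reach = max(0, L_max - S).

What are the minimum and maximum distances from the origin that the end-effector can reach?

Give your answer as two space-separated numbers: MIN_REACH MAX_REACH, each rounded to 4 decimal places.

Answer: 0.0000 26.7000

Derivation:
Link lengths: [6.3, 5.9, 4.6, 5.1, 4.8]
max_reach = 6.3 + 5.9 + 4.6 + 5.1 + 4.8 = 26.7
L_max = max([6.3, 5.9, 4.6, 5.1, 4.8]) = 6.3
S (sum of others) = 26.7 - 6.3 = 20.4
min_reach = max(0, 6.3 - 20.4) = max(0, -14.1) = 0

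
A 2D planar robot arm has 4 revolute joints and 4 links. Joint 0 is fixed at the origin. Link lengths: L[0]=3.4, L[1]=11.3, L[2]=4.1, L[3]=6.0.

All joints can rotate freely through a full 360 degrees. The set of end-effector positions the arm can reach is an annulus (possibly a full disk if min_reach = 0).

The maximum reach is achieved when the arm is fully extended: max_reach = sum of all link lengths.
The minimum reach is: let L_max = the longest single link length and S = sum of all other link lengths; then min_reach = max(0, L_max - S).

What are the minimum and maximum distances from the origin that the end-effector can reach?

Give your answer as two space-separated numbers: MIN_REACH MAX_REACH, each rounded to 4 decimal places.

Answer: 0.0000 24.8000

Derivation:
Link lengths: [3.4, 11.3, 4.1, 6.0]
max_reach = 3.4 + 11.3 + 4.1 + 6 = 24.8
L_max = max([3.4, 11.3, 4.1, 6.0]) = 11.3
S (sum of others) = 24.8 - 11.3 = 13.5
min_reach = max(0, 11.3 - 13.5) = max(0, -2.2) = 0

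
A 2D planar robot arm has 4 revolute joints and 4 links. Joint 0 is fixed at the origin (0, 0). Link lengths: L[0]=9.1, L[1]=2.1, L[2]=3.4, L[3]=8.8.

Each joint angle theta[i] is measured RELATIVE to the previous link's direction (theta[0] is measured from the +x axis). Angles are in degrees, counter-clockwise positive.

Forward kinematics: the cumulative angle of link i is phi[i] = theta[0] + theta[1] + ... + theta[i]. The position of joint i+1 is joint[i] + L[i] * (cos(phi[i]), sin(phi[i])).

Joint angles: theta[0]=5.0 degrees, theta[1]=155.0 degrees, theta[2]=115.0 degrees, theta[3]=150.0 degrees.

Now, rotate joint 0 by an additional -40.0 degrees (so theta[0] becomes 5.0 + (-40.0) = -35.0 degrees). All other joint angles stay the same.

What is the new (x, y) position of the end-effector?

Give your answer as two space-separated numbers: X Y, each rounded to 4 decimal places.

Answer: 12.4296 -2.4670

Derivation:
joint[0] = (0.0000, 0.0000)  (base)
link 0: phi[0] = -35 = -35 deg
  cos(-35 deg) = 0.8192, sin(-35 deg) = -0.5736
  joint[1] = (0.0000, 0.0000) + 9.1 * (0.8192, -0.5736) = (0.0000 + 7.4543, 0.0000 + -5.2195) = (7.4543, -5.2195)
link 1: phi[1] = -35 + 155 = 120 deg
  cos(120 deg) = -0.5000, sin(120 deg) = 0.8660
  joint[2] = (7.4543, -5.2195) + 2.1 * (-0.5000, 0.8660) = (7.4543 + -1.0500, -5.2195 + 1.8187) = (6.4043, -3.4009)
link 2: phi[2] = -35 + 155 + 115 = 235 deg
  cos(235 deg) = -0.5736, sin(235 deg) = -0.8192
  joint[3] = (6.4043, -3.4009) + 3.4 * (-0.5736, -0.8192) = (6.4043 + -1.9502, -3.4009 + -2.7851) = (4.4541, -6.1860)
link 3: phi[3] = -35 + 155 + 115 + 150 = 385 deg
  cos(385 deg) = 0.9063, sin(385 deg) = 0.4226
  joint[4] = (4.4541, -6.1860) + 8.8 * (0.9063, 0.4226) = (4.4541 + 7.9755, -6.1860 + 3.7190) = (12.4296, -2.4670)
End effector: (12.4296, -2.4670)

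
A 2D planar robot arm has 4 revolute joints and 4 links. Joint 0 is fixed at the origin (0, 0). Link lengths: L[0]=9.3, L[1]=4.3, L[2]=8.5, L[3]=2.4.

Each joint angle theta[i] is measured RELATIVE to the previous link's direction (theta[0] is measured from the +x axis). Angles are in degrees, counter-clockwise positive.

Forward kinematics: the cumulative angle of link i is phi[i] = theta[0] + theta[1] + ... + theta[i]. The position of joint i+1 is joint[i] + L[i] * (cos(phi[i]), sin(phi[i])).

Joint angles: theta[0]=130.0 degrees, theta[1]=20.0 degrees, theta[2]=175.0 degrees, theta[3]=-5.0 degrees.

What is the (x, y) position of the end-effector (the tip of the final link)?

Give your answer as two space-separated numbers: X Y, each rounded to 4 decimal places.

joint[0] = (0.0000, 0.0000)  (base)
link 0: phi[0] = 130 = 130 deg
  cos(130 deg) = -0.6428, sin(130 deg) = 0.7660
  joint[1] = (0.0000, 0.0000) + 9.3 * (-0.6428, 0.7660) = (0.0000 + -5.9779, 0.0000 + 7.1242) = (-5.9779, 7.1242)
link 1: phi[1] = 130 + 20 = 150 deg
  cos(150 deg) = -0.8660, sin(150 deg) = 0.5000
  joint[2] = (-5.9779, 7.1242) + 4.3 * (-0.8660, 0.5000) = (-5.9779 + -3.7239, 7.1242 + 2.1500) = (-9.7018, 9.2742)
link 2: phi[2] = 130 + 20 + 175 = 325 deg
  cos(325 deg) = 0.8192, sin(325 deg) = -0.5736
  joint[3] = (-9.7018, 9.2742) + 8.5 * (0.8192, -0.5736) = (-9.7018 + 6.9628, 9.2742 + -4.8754) = (-2.7390, 4.3988)
link 3: phi[3] = 130 + 20 + 175 + -5 = 320 deg
  cos(320 deg) = 0.7660, sin(320 deg) = -0.6428
  joint[4] = (-2.7390, 4.3988) + 2.4 * (0.7660, -0.6428) = (-2.7390 + 1.8385, 4.3988 + -1.5427) = (-0.9005, 2.8561)
End effector: (-0.9005, 2.8561)

Answer: -0.9005 2.8561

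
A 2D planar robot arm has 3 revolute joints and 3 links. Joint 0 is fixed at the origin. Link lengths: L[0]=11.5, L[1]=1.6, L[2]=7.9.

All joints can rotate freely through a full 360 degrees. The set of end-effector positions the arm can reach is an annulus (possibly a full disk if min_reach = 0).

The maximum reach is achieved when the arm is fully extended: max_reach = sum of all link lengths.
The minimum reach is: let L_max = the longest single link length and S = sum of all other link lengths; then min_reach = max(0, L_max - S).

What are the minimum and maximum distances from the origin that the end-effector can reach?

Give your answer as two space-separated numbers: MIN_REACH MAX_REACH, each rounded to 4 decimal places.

Link lengths: [11.5, 1.6, 7.9]
max_reach = 11.5 + 1.6 + 7.9 = 21
L_max = max([11.5, 1.6, 7.9]) = 11.5
S (sum of others) = 21 - 11.5 = 9.5
min_reach = max(0, 11.5 - 9.5) = max(0, 2) = 2

Answer: 2.0000 21.0000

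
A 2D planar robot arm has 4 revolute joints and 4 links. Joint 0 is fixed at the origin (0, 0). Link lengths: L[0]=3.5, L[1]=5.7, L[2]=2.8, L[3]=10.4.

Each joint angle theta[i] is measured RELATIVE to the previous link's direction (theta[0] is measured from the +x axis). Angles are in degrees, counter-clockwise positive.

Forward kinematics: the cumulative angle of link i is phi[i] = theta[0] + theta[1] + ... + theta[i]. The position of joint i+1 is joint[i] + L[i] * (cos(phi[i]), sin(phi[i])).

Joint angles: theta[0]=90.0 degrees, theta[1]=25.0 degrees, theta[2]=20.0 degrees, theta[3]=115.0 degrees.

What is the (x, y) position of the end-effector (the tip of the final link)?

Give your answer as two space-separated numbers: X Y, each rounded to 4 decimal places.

Answer: -7.9458 0.8731

Derivation:
joint[0] = (0.0000, 0.0000)  (base)
link 0: phi[0] = 90 = 90 deg
  cos(90 deg) = 0.0000, sin(90 deg) = 1.0000
  joint[1] = (0.0000, 0.0000) + 3.5 * (0.0000, 1.0000) = (0.0000 + 0.0000, 0.0000 + 3.5000) = (0.0000, 3.5000)
link 1: phi[1] = 90 + 25 = 115 deg
  cos(115 deg) = -0.4226, sin(115 deg) = 0.9063
  joint[2] = (0.0000, 3.5000) + 5.7 * (-0.4226, 0.9063) = (0.0000 + -2.4089, 3.5000 + 5.1660) = (-2.4089, 8.6660)
link 2: phi[2] = 90 + 25 + 20 = 135 deg
  cos(135 deg) = -0.7071, sin(135 deg) = 0.7071
  joint[3] = (-2.4089, 8.6660) + 2.8 * (-0.7071, 0.7071) = (-2.4089 + -1.9799, 8.6660 + 1.9799) = (-4.3888, 10.6459)
link 3: phi[3] = 90 + 25 + 20 + 115 = 250 deg
  cos(250 deg) = -0.3420, sin(250 deg) = -0.9397
  joint[4] = (-4.3888, 10.6459) + 10.4 * (-0.3420, -0.9397) = (-4.3888 + -3.5570, 10.6459 + -9.7728) = (-7.9458, 0.8731)
End effector: (-7.9458, 0.8731)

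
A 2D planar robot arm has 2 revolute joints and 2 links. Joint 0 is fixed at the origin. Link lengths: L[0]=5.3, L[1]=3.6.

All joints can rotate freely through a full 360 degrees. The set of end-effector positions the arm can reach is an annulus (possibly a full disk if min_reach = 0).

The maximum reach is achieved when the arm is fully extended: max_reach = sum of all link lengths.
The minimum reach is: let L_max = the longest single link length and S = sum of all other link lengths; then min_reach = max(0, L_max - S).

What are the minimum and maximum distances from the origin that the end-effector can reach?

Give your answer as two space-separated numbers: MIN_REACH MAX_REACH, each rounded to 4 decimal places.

Answer: 1.7000 8.9000

Derivation:
Link lengths: [5.3, 3.6]
max_reach = 5.3 + 3.6 = 8.9
L_max = max([5.3, 3.6]) = 5.3
S (sum of others) = 8.9 - 5.3 = 3.6
min_reach = max(0, 5.3 - 3.6) = max(0, 1.7) = 1.7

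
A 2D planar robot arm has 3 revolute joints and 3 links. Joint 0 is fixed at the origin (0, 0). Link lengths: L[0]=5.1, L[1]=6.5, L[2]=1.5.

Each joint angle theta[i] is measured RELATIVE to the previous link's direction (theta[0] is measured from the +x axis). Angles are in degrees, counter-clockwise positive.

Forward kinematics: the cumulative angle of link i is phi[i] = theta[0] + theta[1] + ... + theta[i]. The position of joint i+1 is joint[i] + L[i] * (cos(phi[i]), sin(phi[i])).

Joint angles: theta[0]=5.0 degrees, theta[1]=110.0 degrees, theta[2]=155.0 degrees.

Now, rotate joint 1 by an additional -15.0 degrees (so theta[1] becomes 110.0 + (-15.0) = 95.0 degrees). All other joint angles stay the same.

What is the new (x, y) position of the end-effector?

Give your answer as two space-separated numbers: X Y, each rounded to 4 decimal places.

Answer: 3.5637 5.3969

Derivation:
joint[0] = (0.0000, 0.0000)  (base)
link 0: phi[0] = 5 = 5 deg
  cos(5 deg) = 0.9962, sin(5 deg) = 0.0872
  joint[1] = (0.0000, 0.0000) + 5.1 * (0.9962, 0.0872) = (0.0000 + 5.0806, 0.0000 + 0.4445) = (5.0806, 0.4445)
link 1: phi[1] = 5 + 95 = 100 deg
  cos(100 deg) = -0.1736, sin(100 deg) = 0.9848
  joint[2] = (5.0806, 0.4445) + 6.5 * (-0.1736, 0.9848) = (5.0806 + -1.1287, 0.4445 + 6.4013) = (3.9519, 6.8457)
link 2: phi[2] = 5 + 95 + 155 = 255 deg
  cos(255 deg) = -0.2588, sin(255 deg) = -0.9659
  joint[3] = (3.9519, 6.8457) + 1.5 * (-0.2588, -0.9659) = (3.9519 + -0.3882, 6.8457 + -1.4489) = (3.5637, 5.3969)
End effector: (3.5637, 5.3969)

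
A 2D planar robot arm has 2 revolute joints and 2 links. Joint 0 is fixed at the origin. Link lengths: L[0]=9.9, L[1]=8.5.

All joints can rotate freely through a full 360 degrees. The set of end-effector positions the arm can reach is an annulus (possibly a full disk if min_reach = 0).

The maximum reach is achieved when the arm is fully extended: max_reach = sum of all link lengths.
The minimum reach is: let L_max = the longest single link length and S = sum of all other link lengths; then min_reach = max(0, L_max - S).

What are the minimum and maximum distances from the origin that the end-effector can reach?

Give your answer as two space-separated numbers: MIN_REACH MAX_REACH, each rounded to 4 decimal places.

Answer: 1.4000 18.4000

Derivation:
Link lengths: [9.9, 8.5]
max_reach = 9.9 + 8.5 = 18.4
L_max = max([9.9, 8.5]) = 9.9
S (sum of others) = 18.4 - 9.9 = 8.5
min_reach = max(0, 9.9 - 8.5) = max(0, 1.4) = 1.4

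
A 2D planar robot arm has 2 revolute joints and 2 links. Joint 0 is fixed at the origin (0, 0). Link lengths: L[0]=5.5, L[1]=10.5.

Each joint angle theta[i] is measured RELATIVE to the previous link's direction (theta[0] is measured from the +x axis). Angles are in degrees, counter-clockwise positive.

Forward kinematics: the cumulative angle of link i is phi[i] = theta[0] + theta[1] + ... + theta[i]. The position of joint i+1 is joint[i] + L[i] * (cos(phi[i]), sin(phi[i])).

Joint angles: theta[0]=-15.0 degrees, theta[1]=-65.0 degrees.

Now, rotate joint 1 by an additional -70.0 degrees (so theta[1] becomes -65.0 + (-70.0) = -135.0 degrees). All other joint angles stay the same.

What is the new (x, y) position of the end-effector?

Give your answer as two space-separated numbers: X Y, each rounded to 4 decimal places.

joint[0] = (0.0000, 0.0000)  (base)
link 0: phi[0] = -15 = -15 deg
  cos(-15 deg) = 0.9659, sin(-15 deg) = -0.2588
  joint[1] = (0.0000, 0.0000) + 5.5 * (0.9659, -0.2588) = (0.0000 + 5.3126, 0.0000 + -1.4235) = (5.3126, -1.4235)
link 1: phi[1] = -15 + -135 = -150 deg
  cos(-150 deg) = -0.8660, sin(-150 deg) = -0.5000
  joint[2] = (5.3126, -1.4235) + 10.5 * (-0.8660, -0.5000) = (5.3126 + -9.0933, -1.4235 + -5.2500) = (-3.7807, -6.6735)
End effector: (-3.7807, -6.6735)

Answer: -3.7807 -6.6735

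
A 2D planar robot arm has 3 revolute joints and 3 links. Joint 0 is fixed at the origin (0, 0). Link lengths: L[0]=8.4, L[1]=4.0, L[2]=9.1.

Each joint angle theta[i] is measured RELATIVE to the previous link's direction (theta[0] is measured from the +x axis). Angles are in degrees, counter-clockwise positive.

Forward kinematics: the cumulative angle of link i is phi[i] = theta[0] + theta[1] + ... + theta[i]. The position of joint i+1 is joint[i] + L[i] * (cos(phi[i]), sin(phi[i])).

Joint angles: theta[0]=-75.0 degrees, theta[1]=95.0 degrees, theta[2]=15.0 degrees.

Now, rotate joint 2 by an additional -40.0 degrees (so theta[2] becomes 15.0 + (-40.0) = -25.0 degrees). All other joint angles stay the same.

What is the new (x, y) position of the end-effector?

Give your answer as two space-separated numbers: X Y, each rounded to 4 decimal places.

Answer: 14.9982 -7.5388

Derivation:
joint[0] = (0.0000, 0.0000)  (base)
link 0: phi[0] = -75 = -75 deg
  cos(-75 deg) = 0.2588, sin(-75 deg) = -0.9659
  joint[1] = (0.0000, 0.0000) + 8.4 * (0.2588, -0.9659) = (0.0000 + 2.1741, 0.0000 + -8.1138) = (2.1741, -8.1138)
link 1: phi[1] = -75 + 95 = 20 deg
  cos(20 deg) = 0.9397, sin(20 deg) = 0.3420
  joint[2] = (2.1741, -8.1138) + 4 * (0.9397, 0.3420) = (2.1741 + 3.7588, -8.1138 + 1.3681) = (5.9329, -6.7457)
link 2: phi[2] = -75 + 95 + -25 = -5 deg
  cos(-5 deg) = 0.9962, sin(-5 deg) = -0.0872
  joint[3] = (5.9329, -6.7457) + 9.1 * (0.9962, -0.0872) = (5.9329 + 9.0654, -6.7457 + -0.7931) = (14.9982, -7.5388)
End effector: (14.9982, -7.5388)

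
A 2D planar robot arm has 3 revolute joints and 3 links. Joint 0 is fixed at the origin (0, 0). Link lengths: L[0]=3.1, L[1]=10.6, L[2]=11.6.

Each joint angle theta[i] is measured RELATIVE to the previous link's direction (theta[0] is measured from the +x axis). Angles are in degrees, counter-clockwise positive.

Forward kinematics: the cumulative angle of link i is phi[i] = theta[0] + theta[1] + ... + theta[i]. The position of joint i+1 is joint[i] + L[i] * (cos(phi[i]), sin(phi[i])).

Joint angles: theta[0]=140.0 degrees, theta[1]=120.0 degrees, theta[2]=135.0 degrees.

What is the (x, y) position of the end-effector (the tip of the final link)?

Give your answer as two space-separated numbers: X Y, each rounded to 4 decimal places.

Answer: 5.2868 -1.7928

Derivation:
joint[0] = (0.0000, 0.0000)  (base)
link 0: phi[0] = 140 = 140 deg
  cos(140 deg) = -0.7660, sin(140 deg) = 0.6428
  joint[1] = (0.0000, 0.0000) + 3.1 * (-0.7660, 0.6428) = (0.0000 + -2.3747, 0.0000 + 1.9926) = (-2.3747, 1.9926)
link 1: phi[1] = 140 + 120 = 260 deg
  cos(260 deg) = -0.1736, sin(260 deg) = -0.9848
  joint[2] = (-2.3747, 1.9926) + 10.6 * (-0.1736, -0.9848) = (-2.3747 + -1.8407, 1.9926 + -10.4390) = (-4.2154, -8.4463)
link 2: phi[2] = 140 + 120 + 135 = 395 deg
  cos(395 deg) = 0.8192, sin(395 deg) = 0.5736
  joint[3] = (-4.2154, -8.4463) + 11.6 * (0.8192, 0.5736) = (-4.2154 + 9.5022, -8.4463 + 6.6535) = (5.2868, -1.7928)
End effector: (5.2868, -1.7928)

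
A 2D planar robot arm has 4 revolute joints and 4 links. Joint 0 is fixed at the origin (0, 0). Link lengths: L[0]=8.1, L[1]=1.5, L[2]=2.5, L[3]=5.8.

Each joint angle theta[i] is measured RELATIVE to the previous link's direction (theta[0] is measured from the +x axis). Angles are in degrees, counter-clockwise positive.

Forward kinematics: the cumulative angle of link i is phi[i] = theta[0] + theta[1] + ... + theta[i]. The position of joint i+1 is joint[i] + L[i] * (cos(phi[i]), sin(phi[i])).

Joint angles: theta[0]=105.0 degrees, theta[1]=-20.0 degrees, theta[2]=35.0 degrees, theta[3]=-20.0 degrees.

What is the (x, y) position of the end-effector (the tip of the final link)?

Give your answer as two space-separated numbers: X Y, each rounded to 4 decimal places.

Answer: -4.2229 17.1952

Derivation:
joint[0] = (0.0000, 0.0000)  (base)
link 0: phi[0] = 105 = 105 deg
  cos(105 deg) = -0.2588, sin(105 deg) = 0.9659
  joint[1] = (0.0000, 0.0000) + 8.1 * (-0.2588, 0.9659) = (0.0000 + -2.0964, 0.0000 + 7.8240) = (-2.0964, 7.8240)
link 1: phi[1] = 105 + -20 = 85 deg
  cos(85 deg) = 0.0872, sin(85 deg) = 0.9962
  joint[2] = (-2.0964, 7.8240) + 1.5 * (0.0872, 0.9962) = (-2.0964 + 0.1307, 7.8240 + 1.4943) = (-1.9657, 9.3183)
link 2: phi[2] = 105 + -20 + 35 = 120 deg
  cos(120 deg) = -0.5000, sin(120 deg) = 0.8660
  joint[3] = (-1.9657, 9.3183) + 2.5 * (-0.5000, 0.8660) = (-1.9657 + -1.2500, 9.3183 + 2.1651) = (-3.2157, 11.4834)
link 3: phi[3] = 105 + -20 + 35 + -20 = 100 deg
  cos(100 deg) = -0.1736, sin(100 deg) = 0.9848
  joint[4] = (-3.2157, 11.4834) + 5.8 * (-0.1736, 0.9848) = (-3.2157 + -1.0072, 11.4834 + 5.7119) = (-4.2229, 17.1952)
End effector: (-4.2229, 17.1952)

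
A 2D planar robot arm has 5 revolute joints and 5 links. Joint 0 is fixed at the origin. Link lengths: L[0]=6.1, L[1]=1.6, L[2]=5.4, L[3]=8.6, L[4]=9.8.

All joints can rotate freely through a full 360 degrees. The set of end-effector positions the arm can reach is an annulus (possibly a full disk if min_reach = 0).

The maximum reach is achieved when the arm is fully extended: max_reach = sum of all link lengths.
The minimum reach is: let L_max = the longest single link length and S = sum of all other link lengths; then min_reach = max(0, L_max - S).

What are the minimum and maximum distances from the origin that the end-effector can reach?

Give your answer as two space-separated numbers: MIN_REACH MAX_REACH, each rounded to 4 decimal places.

Link lengths: [6.1, 1.6, 5.4, 8.6, 9.8]
max_reach = 6.1 + 1.6 + 5.4 + 8.6 + 9.8 = 31.5
L_max = max([6.1, 1.6, 5.4, 8.6, 9.8]) = 9.8
S (sum of others) = 31.5 - 9.8 = 21.7
min_reach = max(0, 9.8 - 21.7) = max(0, -11.9) = 0

Answer: 0.0000 31.5000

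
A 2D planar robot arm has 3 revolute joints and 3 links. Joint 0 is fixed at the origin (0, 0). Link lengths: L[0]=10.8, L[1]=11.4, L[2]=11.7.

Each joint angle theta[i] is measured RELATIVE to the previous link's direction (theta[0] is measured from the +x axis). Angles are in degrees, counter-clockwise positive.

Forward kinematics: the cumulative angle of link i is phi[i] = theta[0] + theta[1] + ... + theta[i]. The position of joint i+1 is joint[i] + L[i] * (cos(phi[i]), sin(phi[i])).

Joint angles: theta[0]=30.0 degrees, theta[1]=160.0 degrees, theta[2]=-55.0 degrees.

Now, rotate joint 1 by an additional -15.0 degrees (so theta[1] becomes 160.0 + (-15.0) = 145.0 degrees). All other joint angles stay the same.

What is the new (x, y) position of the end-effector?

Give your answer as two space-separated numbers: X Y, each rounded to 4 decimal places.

joint[0] = (0.0000, 0.0000)  (base)
link 0: phi[0] = 30 = 30 deg
  cos(30 deg) = 0.8660, sin(30 deg) = 0.5000
  joint[1] = (0.0000, 0.0000) + 10.8 * (0.8660, 0.5000) = (0.0000 + 9.3531, 0.0000 + 5.4000) = (9.3531, 5.4000)
link 1: phi[1] = 30 + 145 = 175 deg
  cos(175 deg) = -0.9962, sin(175 deg) = 0.0872
  joint[2] = (9.3531, 5.4000) + 11.4 * (-0.9962, 0.0872) = (9.3531 + -11.3566, 5.4000 + 0.9936) = (-2.0035, 6.3936)
link 2: phi[2] = 30 + 145 + -55 = 120 deg
  cos(120 deg) = -0.5000, sin(120 deg) = 0.8660
  joint[3] = (-2.0035, 6.3936) + 11.7 * (-0.5000, 0.8660) = (-2.0035 + -5.8500, 6.3936 + 10.1325) = (-7.8535, 16.5261)
End effector: (-7.8535, 16.5261)

Answer: -7.8535 16.5261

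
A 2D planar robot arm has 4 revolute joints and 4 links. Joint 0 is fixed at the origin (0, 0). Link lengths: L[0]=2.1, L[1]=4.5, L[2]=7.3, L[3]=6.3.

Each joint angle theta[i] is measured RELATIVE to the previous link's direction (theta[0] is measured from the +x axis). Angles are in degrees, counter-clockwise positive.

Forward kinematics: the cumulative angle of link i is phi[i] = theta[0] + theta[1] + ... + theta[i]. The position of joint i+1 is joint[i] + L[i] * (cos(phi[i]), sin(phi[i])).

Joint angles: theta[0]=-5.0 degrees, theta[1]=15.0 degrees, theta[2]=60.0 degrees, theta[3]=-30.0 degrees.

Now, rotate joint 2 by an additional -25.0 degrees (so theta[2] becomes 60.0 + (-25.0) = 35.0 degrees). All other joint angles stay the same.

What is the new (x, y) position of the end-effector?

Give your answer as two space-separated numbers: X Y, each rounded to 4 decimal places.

Answer: 17.7709 7.3908

Derivation:
joint[0] = (0.0000, 0.0000)  (base)
link 0: phi[0] = -5 = -5 deg
  cos(-5 deg) = 0.9962, sin(-5 deg) = -0.0872
  joint[1] = (0.0000, 0.0000) + 2.1 * (0.9962, -0.0872) = (0.0000 + 2.0920, 0.0000 + -0.1830) = (2.0920, -0.1830)
link 1: phi[1] = -5 + 15 = 10 deg
  cos(10 deg) = 0.9848, sin(10 deg) = 0.1736
  joint[2] = (2.0920, -0.1830) + 4.5 * (0.9848, 0.1736) = (2.0920 + 4.4316, -0.1830 + 0.7814) = (6.5236, 0.5984)
link 2: phi[2] = -5 + 15 + 35 = 45 deg
  cos(45 deg) = 0.7071, sin(45 deg) = 0.7071
  joint[3] = (6.5236, 0.5984) + 7.3 * (0.7071, 0.7071) = (6.5236 + 5.1619, 0.5984 + 5.1619) = (11.6855, 5.7603)
link 3: phi[3] = -5 + 15 + 35 + -30 = 15 deg
  cos(15 deg) = 0.9659, sin(15 deg) = 0.2588
  joint[4] = (11.6855, 5.7603) + 6.3 * (0.9659, 0.2588) = (11.6855 + 6.0853, 5.7603 + 1.6306) = (17.7709, 7.3908)
End effector: (17.7709, 7.3908)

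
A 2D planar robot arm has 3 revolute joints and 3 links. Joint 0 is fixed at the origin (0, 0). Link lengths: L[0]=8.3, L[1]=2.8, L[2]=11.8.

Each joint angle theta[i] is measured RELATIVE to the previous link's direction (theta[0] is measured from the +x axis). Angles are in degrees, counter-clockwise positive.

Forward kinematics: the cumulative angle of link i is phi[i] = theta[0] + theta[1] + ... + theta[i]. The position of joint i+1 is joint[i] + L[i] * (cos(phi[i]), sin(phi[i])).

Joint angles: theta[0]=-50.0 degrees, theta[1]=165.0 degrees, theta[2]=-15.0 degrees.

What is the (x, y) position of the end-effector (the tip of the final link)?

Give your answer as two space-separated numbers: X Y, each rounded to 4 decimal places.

Answer: 2.1028 7.8002

Derivation:
joint[0] = (0.0000, 0.0000)  (base)
link 0: phi[0] = -50 = -50 deg
  cos(-50 deg) = 0.6428, sin(-50 deg) = -0.7660
  joint[1] = (0.0000, 0.0000) + 8.3 * (0.6428, -0.7660) = (0.0000 + 5.3351, 0.0000 + -6.3582) = (5.3351, -6.3582)
link 1: phi[1] = -50 + 165 = 115 deg
  cos(115 deg) = -0.4226, sin(115 deg) = 0.9063
  joint[2] = (5.3351, -6.3582) + 2.8 * (-0.4226, 0.9063) = (5.3351 + -1.1833, -6.3582 + 2.5377) = (4.1518, -3.8205)
link 2: phi[2] = -50 + 165 + -15 = 100 deg
  cos(100 deg) = -0.1736, sin(100 deg) = 0.9848
  joint[3] = (4.1518, -3.8205) + 11.8 * (-0.1736, 0.9848) = (4.1518 + -2.0490, -3.8205 + 11.6207) = (2.1028, 7.8002)
End effector: (2.1028, 7.8002)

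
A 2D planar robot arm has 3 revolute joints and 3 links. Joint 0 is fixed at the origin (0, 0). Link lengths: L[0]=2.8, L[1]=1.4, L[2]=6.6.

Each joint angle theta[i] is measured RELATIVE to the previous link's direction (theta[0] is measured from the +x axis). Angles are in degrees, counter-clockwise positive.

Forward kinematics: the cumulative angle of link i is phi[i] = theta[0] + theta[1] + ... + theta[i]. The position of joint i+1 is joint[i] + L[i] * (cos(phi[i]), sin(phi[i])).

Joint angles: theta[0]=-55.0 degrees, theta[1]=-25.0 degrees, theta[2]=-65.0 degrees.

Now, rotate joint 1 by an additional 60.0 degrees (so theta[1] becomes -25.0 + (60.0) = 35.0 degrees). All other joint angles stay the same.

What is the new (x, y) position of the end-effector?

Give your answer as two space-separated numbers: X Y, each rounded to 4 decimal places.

joint[0] = (0.0000, 0.0000)  (base)
link 0: phi[0] = -55 = -55 deg
  cos(-55 deg) = 0.5736, sin(-55 deg) = -0.8192
  joint[1] = (0.0000, 0.0000) + 2.8 * (0.5736, -0.8192) = (0.0000 + 1.6060, 0.0000 + -2.2936) = (1.6060, -2.2936)
link 1: phi[1] = -55 + 35 = -20 deg
  cos(-20 deg) = 0.9397, sin(-20 deg) = -0.3420
  joint[2] = (1.6060, -2.2936) + 1.4 * (0.9397, -0.3420) = (1.6060 + 1.3156, -2.2936 + -0.4788) = (2.9216, -2.7725)
link 2: phi[2] = -55 + 35 + -65 = -85 deg
  cos(-85 deg) = 0.0872, sin(-85 deg) = -0.9962
  joint[3] = (2.9216, -2.7725) + 6.6 * (0.0872, -0.9962) = (2.9216 + 0.5752, -2.7725 + -6.5749) = (3.4968, -9.3473)
End effector: (3.4968, -9.3473)

Answer: 3.4968 -9.3473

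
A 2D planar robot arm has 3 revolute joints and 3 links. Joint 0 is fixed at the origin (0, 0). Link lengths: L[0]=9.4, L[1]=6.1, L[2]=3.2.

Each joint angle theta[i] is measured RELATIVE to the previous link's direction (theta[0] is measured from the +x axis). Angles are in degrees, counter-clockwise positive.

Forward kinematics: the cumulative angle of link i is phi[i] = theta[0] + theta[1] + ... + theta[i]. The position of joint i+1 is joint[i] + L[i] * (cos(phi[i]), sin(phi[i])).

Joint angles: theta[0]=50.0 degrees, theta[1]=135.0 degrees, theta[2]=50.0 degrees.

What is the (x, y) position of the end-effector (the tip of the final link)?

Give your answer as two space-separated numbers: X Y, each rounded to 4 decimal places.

joint[0] = (0.0000, 0.0000)  (base)
link 0: phi[0] = 50 = 50 deg
  cos(50 deg) = 0.6428, sin(50 deg) = 0.7660
  joint[1] = (0.0000, 0.0000) + 9.4 * (0.6428, 0.7660) = (0.0000 + 6.0422, 0.0000 + 7.2008) = (6.0422, 7.2008)
link 1: phi[1] = 50 + 135 = 185 deg
  cos(185 deg) = -0.9962, sin(185 deg) = -0.0872
  joint[2] = (6.0422, 7.2008) + 6.1 * (-0.9962, -0.0872) = (6.0422 + -6.0768, 7.2008 + -0.5317) = (-0.0346, 6.6692)
link 2: phi[2] = 50 + 135 + 50 = 235 deg
  cos(235 deg) = -0.5736, sin(235 deg) = -0.8192
  joint[3] = (-0.0346, 6.6692) + 3.2 * (-0.5736, -0.8192) = (-0.0346 + -1.8354, 6.6692 + -2.6213) = (-1.8700, 4.0479)
End effector: (-1.8700, 4.0479)

Answer: -1.8700 4.0479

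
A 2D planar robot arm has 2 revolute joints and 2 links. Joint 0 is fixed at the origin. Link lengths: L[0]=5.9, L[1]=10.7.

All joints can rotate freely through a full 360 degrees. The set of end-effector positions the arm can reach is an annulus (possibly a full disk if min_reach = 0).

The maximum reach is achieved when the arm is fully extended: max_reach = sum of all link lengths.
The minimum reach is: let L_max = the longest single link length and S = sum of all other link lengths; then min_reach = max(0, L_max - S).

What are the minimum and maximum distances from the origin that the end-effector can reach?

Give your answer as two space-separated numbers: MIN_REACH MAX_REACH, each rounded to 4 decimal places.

Answer: 4.8000 16.6000

Derivation:
Link lengths: [5.9, 10.7]
max_reach = 5.9 + 10.7 = 16.6
L_max = max([5.9, 10.7]) = 10.7
S (sum of others) = 16.6 - 10.7 = 5.9
min_reach = max(0, 10.7 - 5.9) = max(0, 4.8) = 4.8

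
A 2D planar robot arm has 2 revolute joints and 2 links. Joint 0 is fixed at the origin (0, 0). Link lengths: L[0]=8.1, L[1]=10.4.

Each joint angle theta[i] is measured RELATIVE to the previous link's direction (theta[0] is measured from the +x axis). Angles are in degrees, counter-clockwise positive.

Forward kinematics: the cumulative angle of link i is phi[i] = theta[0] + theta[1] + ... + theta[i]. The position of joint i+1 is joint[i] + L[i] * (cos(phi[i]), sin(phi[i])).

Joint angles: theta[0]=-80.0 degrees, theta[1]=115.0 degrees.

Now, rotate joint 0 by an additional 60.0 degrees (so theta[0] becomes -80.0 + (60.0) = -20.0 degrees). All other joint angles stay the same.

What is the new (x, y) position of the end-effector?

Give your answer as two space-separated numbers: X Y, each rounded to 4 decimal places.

Answer: 6.7051 7.5901

Derivation:
joint[0] = (0.0000, 0.0000)  (base)
link 0: phi[0] = -20 = -20 deg
  cos(-20 deg) = 0.9397, sin(-20 deg) = -0.3420
  joint[1] = (0.0000, 0.0000) + 8.1 * (0.9397, -0.3420) = (0.0000 + 7.6115, 0.0000 + -2.7704) = (7.6115, -2.7704)
link 1: phi[1] = -20 + 115 = 95 deg
  cos(95 deg) = -0.0872, sin(95 deg) = 0.9962
  joint[2] = (7.6115, -2.7704) + 10.4 * (-0.0872, 0.9962) = (7.6115 + -0.9064, -2.7704 + 10.3604) = (6.7051, 7.5901)
End effector: (6.7051, 7.5901)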